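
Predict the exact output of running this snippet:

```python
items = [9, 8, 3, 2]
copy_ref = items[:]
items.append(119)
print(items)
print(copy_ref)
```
[9, 8, 3, 2, 119]
[9, 8, 3, 2]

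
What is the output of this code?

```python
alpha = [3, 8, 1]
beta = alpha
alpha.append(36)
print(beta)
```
[3, 8, 1, 36]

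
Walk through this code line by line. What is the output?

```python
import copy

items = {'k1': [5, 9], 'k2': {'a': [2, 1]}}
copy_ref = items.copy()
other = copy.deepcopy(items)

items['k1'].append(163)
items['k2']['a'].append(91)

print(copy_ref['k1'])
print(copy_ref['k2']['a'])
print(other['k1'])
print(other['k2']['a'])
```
[5, 9, 163]
[2, 1, 91]
[5, 9]
[2, 1]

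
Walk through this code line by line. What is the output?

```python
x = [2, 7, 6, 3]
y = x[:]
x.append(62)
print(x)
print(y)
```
[2, 7, 6, 3, 62]
[2, 7, 6, 3]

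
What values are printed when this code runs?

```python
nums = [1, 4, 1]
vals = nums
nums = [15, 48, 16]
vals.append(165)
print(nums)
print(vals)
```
[15, 48, 16]
[1, 4, 1, 165]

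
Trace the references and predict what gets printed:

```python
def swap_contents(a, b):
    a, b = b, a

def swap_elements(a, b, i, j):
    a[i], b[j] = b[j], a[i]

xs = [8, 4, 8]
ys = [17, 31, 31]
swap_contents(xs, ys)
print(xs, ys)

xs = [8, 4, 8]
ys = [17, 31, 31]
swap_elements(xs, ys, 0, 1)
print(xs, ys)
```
[8, 4, 8] [17, 31, 31]
[31, 4, 8] [17, 8, 31]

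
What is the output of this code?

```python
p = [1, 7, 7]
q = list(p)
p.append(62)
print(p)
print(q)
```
[1, 7, 7, 62]
[1, 7, 7]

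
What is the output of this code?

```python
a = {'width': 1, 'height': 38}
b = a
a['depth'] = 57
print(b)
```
{'width': 1, 'height': 38, 'depth': 57}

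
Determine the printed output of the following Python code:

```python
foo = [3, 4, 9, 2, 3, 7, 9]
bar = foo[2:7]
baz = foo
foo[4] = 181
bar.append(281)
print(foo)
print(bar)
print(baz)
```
[3, 4, 9, 2, 181, 7, 9]
[9, 2, 3, 7, 9, 281]
[3, 4, 9, 2, 181, 7, 9]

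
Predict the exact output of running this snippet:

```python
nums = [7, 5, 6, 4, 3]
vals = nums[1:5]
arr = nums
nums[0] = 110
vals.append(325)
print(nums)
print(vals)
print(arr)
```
[110, 5, 6, 4, 3]
[5, 6, 4, 3, 325]
[110, 5, 6, 4, 3]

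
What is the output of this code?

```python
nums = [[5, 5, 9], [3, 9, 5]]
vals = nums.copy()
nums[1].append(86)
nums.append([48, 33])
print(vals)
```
[[5, 5, 9], [3, 9, 5, 86]]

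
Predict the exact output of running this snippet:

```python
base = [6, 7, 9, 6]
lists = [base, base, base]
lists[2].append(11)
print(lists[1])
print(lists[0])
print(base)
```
[6, 7, 9, 6, 11]
[6, 7, 9, 6, 11]
[6, 7, 9, 6, 11]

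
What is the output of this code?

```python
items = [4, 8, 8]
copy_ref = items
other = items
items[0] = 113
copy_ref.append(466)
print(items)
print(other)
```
[113, 8, 8, 466]
[113, 8, 8, 466]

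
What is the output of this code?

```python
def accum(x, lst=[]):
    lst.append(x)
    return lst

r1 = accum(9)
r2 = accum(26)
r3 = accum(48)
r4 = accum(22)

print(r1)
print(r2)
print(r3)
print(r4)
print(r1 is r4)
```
[9, 26, 48, 22]
[9, 26, 48, 22]
[9, 26, 48, 22]
[9, 26, 48, 22]
True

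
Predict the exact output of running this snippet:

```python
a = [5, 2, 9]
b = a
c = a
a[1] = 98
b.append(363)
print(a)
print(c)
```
[5, 98, 9, 363]
[5, 98, 9, 363]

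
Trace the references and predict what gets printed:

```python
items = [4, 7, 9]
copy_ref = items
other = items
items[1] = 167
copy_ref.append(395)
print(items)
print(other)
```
[4, 167, 9, 395]
[4, 167, 9, 395]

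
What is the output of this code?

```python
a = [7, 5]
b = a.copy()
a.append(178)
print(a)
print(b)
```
[7, 5, 178]
[7, 5]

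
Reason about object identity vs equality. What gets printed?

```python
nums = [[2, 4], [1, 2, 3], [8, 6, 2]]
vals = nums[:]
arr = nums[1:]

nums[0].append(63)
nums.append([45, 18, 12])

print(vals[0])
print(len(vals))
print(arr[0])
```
[2, 4, 63]
3
[1, 2, 3]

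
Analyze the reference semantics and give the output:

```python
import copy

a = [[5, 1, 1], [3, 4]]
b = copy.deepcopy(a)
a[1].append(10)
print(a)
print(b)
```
[[5, 1, 1], [3, 4, 10]]
[[5, 1, 1], [3, 4]]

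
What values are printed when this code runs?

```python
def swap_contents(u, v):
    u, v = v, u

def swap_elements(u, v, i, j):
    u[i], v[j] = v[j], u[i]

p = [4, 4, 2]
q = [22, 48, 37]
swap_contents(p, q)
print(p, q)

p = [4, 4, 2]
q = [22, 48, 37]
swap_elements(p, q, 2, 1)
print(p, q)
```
[4, 4, 2] [22, 48, 37]
[4, 4, 48] [22, 2, 37]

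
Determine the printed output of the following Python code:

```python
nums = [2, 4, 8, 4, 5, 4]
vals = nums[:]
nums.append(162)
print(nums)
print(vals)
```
[2, 4, 8, 4, 5, 4, 162]
[2, 4, 8, 4, 5, 4]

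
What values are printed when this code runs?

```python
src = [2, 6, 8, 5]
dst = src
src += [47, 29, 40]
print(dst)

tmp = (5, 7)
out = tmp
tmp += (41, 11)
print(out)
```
[2, 6, 8, 5, 47, 29, 40]
(5, 7)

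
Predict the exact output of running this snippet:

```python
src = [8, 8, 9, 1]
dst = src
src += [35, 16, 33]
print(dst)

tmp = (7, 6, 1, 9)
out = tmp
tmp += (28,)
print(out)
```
[8, 8, 9, 1, 35, 16, 33]
(7, 6, 1, 9)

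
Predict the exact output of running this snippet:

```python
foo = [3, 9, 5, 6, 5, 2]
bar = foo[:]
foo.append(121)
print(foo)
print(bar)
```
[3, 9, 5, 6, 5, 2, 121]
[3, 9, 5, 6, 5, 2]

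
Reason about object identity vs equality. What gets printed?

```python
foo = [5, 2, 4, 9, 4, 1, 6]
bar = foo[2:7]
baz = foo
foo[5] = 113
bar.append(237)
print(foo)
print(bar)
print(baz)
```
[5, 2, 4, 9, 4, 113, 6]
[4, 9, 4, 1, 6, 237]
[5, 2, 4, 9, 4, 113, 6]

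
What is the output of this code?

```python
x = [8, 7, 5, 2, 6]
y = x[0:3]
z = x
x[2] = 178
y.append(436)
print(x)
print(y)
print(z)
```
[8, 7, 178, 2, 6]
[8, 7, 5, 436]
[8, 7, 178, 2, 6]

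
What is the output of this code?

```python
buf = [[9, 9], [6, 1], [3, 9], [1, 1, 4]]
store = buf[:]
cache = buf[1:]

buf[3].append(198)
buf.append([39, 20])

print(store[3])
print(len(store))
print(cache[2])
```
[1, 1, 4, 198]
4
[1, 1, 4, 198]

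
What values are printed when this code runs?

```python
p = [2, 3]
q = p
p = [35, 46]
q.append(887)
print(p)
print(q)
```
[35, 46]
[2, 3, 887]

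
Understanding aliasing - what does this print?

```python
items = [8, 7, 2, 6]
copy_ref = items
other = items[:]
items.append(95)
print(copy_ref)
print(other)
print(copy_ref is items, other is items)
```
[8, 7, 2, 6, 95]
[8, 7, 2, 6]
True False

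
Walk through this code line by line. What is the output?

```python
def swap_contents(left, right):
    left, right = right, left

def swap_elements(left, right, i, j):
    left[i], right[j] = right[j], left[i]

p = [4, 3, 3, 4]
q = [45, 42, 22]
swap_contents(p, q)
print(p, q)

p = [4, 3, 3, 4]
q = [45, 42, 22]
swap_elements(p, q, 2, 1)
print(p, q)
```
[4, 3, 3, 4] [45, 42, 22]
[4, 3, 42, 4] [45, 3, 22]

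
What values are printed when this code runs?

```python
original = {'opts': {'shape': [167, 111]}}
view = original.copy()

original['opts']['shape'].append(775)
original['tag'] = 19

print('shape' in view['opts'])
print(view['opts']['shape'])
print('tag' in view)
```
True
[167, 111, 775]
False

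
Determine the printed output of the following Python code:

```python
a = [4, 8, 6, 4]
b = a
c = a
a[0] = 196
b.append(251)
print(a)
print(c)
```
[196, 8, 6, 4, 251]
[196, 8, 6, 4, 251]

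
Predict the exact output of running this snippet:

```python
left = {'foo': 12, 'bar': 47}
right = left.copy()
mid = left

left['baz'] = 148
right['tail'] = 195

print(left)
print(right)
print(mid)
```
{'foo': 12, 'bar': 47, 'baz': 148}
{'foo': 12, 'bar': 47, 'tail': 195}
{'foo': 12, 'bar': 47, 'baz': 148}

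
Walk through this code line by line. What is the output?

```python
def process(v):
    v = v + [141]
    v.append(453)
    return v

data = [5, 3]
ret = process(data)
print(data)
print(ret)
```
[5, 3]
[5, 3, 141, 453]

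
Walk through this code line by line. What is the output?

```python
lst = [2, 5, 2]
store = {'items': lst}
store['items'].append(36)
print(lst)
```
[2, 5, 2, 36]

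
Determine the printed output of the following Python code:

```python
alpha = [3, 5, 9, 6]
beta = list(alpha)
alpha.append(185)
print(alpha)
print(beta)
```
[3, 5, 9, 6, 185]
[3, 5, 9, 6]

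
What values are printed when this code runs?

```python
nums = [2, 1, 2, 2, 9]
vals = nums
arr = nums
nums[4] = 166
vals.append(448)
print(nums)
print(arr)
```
[2, 1, 2, 2, 166, 448]
[2, 1, 2, 2, 166, 448]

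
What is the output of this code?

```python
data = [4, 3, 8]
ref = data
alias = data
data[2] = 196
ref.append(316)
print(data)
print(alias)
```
[4, 3, 196, 316]
[4, 3, 196, 316]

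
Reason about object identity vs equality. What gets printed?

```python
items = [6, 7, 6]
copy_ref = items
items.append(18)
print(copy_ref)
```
[6, 7, 6, 18]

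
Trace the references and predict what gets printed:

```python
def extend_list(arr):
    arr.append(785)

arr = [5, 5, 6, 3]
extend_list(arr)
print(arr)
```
[5, 5, 6, 3, 785]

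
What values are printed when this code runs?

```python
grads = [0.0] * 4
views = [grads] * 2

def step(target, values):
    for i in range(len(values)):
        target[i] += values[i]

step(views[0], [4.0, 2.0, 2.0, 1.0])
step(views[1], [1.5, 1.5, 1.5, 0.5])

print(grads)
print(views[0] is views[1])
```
[5.5, 3.5, 3.5, 1.5]
True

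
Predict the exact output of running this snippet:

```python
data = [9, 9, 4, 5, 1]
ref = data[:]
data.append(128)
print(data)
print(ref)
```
[9, 9, 4, 5, 1, 128]
[9, 9, 4, 5, 1]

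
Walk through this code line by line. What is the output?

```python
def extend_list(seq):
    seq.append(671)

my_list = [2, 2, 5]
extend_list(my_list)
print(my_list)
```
[2, 2, 5, 671]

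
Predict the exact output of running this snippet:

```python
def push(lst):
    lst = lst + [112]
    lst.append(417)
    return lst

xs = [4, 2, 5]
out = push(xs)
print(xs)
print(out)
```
[4, 2, 5]
[4, 2, 5, 112, 417]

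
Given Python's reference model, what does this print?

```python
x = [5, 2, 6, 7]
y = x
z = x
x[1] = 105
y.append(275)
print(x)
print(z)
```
[5, 105, 6, 7, 275]
[5, 105, 6, 7, 275]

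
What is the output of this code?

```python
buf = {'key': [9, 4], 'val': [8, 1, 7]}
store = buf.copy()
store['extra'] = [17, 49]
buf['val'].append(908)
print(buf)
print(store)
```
{'key': [9, 4], 'val': [8, 1, 7, 908]}
{'key': [9, 4], 'val': [8, 1, 7, 908], 'extra': [17, 49]}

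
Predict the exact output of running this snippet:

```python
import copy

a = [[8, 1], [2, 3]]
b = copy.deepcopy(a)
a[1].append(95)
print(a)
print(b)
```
[[8, 1], [2, 3, 95]]
[[8, 1], [2, 3]]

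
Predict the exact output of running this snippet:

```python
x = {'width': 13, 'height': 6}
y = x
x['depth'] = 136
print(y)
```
{'width': 13, 'height': 6, 'depth': 136}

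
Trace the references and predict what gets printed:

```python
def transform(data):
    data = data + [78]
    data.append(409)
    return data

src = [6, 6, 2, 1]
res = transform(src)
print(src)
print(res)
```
[6, 6, 2, 1]
[6, 6, 2, 1, 78, 409]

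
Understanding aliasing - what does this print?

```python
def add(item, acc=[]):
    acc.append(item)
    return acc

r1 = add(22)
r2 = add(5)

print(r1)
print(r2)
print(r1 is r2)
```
[22, 5]
[22, 5]
True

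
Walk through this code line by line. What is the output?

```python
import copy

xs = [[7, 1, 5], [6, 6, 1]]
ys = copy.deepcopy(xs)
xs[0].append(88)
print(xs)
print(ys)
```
[[7, 1, 5, 88], [6, 6, 1]]
[[7, 1, 5], [6, 6, 1]]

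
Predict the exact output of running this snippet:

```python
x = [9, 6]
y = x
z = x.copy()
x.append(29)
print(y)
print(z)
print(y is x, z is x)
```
[9, 6, 29]
[9, 6]
True False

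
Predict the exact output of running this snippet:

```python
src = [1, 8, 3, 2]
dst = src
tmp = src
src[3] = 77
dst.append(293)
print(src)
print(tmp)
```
[1, 8, 3, 77, 293]
[1, 8, 3, 77, 293]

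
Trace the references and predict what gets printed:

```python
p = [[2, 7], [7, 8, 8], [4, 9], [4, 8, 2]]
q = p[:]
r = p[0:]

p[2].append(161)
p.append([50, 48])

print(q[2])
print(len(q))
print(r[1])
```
[4, 9, 161]
4
[7, 8, 8]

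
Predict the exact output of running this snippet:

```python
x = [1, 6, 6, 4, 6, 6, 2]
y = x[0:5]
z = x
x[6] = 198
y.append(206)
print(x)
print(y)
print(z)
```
[1, 6, 6, 4, 6, 6, 198]
[1, 6, 6, 4, 6, 206]
[1, 6, 6, 4, 6, 6, 198]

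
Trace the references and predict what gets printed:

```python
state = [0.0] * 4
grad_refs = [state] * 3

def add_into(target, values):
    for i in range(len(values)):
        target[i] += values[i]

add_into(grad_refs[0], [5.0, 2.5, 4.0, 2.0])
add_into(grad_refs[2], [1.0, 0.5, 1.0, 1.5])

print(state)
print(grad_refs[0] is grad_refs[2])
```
[6.0, 3.0, 5.0, 3.5]
True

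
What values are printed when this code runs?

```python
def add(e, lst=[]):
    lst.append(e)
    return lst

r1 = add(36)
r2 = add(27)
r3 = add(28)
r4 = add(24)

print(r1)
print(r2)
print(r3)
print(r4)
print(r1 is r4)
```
[36, 27, 28, 24]
[36, 27, 28, 24]
[36, 27, 28, 24]
[36, 27, 28, 24]
True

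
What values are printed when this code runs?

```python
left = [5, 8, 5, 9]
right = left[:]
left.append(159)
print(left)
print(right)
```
[5, 8, 5, 9, 159]
[5, 8, 5, 9]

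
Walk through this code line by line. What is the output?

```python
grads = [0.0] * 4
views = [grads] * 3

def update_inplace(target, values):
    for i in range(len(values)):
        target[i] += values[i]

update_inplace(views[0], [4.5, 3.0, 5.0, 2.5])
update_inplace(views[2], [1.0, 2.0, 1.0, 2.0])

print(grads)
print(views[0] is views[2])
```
[5.5, 5.0, 6.0, 4.5]
True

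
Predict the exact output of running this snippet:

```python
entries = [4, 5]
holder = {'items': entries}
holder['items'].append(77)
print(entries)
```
[4, 5, 77]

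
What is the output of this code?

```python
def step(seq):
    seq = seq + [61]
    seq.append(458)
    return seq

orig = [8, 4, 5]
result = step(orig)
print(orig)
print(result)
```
[8, 4, 5]
[8, 4, 5, 61, 458]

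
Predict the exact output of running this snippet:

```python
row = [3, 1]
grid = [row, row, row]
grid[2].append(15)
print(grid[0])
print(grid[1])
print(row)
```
[3, 1, 15]
[3, 1, 15]
[3, 1, 15]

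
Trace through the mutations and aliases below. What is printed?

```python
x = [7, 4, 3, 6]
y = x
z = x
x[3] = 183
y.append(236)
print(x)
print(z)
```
[7, 4, 3, 183, 236]
[7, 4, 3, 183, 236]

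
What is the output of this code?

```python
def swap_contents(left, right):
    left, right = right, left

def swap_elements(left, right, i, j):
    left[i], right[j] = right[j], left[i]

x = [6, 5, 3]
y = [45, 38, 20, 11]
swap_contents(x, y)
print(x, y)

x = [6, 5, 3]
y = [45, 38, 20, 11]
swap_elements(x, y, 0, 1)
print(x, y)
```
[6, 5, 3] [45, 38, 20, 11]
[38, 5, 3] [45, 6, 20, 11]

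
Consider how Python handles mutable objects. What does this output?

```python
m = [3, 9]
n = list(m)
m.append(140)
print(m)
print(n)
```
[3, 9, 140]
[3, 9]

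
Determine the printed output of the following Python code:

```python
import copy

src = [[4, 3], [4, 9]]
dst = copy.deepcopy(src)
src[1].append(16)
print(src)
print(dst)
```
[[4, 3], [4, 9, 16]]
[[4, 3], [4, 9]]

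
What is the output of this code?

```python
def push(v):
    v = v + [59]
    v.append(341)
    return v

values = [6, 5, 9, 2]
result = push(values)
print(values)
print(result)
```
[6, 5, 9, 2]
[6, 5, 9, 2, 59, 341]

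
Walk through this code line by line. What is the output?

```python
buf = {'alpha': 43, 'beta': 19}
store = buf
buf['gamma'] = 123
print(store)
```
{'alpha': 43, 'beta': 19, 'gamma': 123}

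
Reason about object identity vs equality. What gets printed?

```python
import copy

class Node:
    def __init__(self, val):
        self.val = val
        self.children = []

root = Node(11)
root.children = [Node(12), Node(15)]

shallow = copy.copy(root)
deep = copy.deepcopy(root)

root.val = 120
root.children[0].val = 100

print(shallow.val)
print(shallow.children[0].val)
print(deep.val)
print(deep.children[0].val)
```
11
100
11
12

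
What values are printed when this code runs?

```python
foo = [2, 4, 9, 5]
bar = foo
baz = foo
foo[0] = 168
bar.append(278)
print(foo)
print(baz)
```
[168, 4, 9, 5, 278]
[168, 4, 9, 5, 278]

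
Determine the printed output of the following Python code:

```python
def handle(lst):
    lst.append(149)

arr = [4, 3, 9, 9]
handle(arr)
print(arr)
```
[4, 3, 9, 9, 149]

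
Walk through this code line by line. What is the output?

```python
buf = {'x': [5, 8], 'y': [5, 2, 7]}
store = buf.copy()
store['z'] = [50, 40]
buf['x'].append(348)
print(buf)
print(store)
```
{'x': [5, 8, 348], 'y': [5, 2, 7]}
{'x': [5, 8, 348], 'y': [5, 2, 7], 'z': [50, 40]}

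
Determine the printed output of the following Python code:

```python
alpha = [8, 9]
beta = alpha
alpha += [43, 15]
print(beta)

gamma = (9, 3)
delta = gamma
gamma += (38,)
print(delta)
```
[8, 9, 43, 15]
(9, 3)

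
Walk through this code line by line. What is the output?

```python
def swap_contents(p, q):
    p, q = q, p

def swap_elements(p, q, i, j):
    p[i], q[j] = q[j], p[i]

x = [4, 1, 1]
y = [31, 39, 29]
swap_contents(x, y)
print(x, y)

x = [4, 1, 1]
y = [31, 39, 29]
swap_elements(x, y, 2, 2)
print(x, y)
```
[4, 1, 1] [31, 39, 29]
[4, 1, 29] [31, 39, 1]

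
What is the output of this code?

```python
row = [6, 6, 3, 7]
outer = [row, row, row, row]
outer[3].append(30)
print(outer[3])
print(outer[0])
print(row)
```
[6, 6, 3, 7, 30]
[6, 6, 3, 7, 30]
[6, 6, 3, 7, 30]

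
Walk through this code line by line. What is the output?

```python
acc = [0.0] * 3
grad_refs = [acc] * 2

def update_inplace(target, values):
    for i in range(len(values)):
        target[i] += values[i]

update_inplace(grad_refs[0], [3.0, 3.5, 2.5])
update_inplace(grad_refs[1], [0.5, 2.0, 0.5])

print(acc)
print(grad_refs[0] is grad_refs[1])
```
[3.5, 5.5, 3.0]
True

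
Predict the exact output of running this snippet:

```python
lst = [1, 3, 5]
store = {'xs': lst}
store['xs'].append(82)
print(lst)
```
[1, 3, 5, 82]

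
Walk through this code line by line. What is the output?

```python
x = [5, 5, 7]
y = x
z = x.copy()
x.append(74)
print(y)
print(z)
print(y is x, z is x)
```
[5, 5, 7, 74]
[5, 5, 7]
True False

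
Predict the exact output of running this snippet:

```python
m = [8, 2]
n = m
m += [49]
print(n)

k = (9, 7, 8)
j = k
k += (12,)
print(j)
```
[8, 2, 49]
(9, 7, 8)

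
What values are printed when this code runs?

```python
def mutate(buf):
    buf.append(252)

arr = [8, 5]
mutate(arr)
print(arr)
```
[8, 5, 252]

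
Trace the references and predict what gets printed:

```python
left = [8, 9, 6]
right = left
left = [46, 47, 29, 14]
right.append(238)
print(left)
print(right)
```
[46, 47, 29, 14]
[8, 9, 6, 238]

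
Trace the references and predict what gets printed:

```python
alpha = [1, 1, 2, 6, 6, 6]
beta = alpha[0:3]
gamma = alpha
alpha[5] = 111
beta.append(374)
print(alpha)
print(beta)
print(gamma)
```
[1, 1, 2, 6, 6, 111]
[1, 1, 2, 374]
[1, 1, 2, 6, 6, 111]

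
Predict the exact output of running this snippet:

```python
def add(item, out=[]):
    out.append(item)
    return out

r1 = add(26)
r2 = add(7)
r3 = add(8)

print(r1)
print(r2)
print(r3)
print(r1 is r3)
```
[26, 7, 8]
[26, 7, 8]
[26, 7, 8]
True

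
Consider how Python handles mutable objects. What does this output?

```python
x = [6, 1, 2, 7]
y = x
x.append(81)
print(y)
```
[6, 1, 2, 7, 81]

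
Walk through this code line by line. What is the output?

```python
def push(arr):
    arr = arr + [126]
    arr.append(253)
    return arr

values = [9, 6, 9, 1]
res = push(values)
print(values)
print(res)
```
[9, 6, 9, 1]
[9, 6, 9, 1, 126, 253]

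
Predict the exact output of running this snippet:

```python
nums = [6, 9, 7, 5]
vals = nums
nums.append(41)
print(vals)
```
[6, 9, 7, 5, 41]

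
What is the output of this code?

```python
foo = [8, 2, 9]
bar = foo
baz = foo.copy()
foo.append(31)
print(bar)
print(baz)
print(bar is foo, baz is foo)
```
[8, 2, 9, 31]
[8, 2, 9]
True False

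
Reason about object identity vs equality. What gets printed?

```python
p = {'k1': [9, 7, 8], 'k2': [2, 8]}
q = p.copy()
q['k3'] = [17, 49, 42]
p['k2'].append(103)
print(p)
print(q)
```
{'k1': [9, 7, 8], 'k2': [2, 8, 103]}
{'k1': [9, 7, 8], 'k2': [2, 8, 103], 'k3': [17, 49, 42]}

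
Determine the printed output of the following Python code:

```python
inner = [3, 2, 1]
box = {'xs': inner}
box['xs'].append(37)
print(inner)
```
[3, 2, 1, 37]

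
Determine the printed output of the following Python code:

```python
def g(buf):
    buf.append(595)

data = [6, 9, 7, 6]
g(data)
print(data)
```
[6, 9, 7, 6, 595]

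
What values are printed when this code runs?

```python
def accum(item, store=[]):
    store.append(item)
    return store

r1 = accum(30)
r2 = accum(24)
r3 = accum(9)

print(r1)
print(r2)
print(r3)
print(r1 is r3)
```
[30, 24, 9]
[30, 24, 9]
[30, 24, 9]
True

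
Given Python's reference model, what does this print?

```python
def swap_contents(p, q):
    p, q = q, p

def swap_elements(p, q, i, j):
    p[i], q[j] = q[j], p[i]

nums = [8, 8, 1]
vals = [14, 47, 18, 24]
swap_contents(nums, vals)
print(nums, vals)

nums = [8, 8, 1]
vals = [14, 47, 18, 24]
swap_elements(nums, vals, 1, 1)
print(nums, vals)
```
[8, 8, 1] [14, 47, 18, 24]
[8, 47, 1] [14, 8, 18, 24]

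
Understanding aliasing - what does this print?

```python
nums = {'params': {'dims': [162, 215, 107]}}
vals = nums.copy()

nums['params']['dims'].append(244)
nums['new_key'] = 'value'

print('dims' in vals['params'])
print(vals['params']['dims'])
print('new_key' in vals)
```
True
[162, 215, 107, 244]
False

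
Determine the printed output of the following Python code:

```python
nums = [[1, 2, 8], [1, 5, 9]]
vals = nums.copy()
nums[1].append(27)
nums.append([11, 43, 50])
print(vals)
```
[[1, 2, 8], [1, 5, 9, 27]]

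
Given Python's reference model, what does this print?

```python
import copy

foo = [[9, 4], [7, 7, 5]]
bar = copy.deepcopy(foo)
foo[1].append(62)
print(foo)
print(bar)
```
[[9, 4], [7, 7, 5, 62]]
[[9, 4], [7, 7, 5]]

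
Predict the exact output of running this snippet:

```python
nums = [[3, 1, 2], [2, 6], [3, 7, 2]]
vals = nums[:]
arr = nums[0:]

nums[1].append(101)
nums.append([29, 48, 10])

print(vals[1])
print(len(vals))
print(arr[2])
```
[2, 6, 101]
3
[3, 7, 2]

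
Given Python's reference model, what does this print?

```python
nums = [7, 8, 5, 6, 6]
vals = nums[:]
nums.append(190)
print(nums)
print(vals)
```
[7, 8, 5, 6, 6, 190]
[7, 8, 5, 6, 6]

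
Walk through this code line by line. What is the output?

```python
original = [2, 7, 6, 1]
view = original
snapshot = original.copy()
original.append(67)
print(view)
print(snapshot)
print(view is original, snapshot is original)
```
[2, 7, 6, 1, 67]
[2, 7, 6, 1]
True False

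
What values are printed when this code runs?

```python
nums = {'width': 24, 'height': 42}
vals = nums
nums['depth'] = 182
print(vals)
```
{'width': 24, 'height': 42, 'depth': 182}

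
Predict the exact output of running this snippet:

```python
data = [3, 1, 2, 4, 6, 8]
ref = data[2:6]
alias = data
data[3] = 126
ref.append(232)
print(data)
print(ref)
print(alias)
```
[3, 1, 2, 126, 6, 8]
[2, 4, 6, 8, 232]
[3, 1, 2, 126, 6, 8]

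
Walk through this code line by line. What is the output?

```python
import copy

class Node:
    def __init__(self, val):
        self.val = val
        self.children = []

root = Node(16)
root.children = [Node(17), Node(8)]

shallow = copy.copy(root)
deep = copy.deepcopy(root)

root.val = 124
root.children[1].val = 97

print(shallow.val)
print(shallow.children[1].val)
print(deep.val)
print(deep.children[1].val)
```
16
97
16
8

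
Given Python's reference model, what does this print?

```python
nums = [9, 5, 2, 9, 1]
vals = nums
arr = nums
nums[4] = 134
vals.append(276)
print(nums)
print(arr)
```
[9, 5, 2, 9, 134, 276]
[9, 5, 2, 9, 134, 276]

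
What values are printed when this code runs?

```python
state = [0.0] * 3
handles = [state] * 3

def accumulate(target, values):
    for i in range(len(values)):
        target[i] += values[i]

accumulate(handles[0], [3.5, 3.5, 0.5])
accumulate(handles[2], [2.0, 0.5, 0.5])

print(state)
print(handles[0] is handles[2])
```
[5.5, 4.0, 1.0]
True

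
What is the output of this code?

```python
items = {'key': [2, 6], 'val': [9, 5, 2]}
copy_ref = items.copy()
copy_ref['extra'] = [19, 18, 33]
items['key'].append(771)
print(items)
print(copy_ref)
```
{'key': [2, 6, 771], 'val': [9, 5, 2]}
{'key': [2, 6, 771], 'val': [9, 5, 2], 'extra': [19, 18, 33]}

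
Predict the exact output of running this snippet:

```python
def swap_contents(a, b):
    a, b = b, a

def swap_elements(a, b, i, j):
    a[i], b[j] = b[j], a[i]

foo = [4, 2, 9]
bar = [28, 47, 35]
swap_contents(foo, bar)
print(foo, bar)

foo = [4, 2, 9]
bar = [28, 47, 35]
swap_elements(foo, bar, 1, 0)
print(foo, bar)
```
[4, 2, 9] [28, 47, 35]
[4, 28, 9] [2, 47, 35]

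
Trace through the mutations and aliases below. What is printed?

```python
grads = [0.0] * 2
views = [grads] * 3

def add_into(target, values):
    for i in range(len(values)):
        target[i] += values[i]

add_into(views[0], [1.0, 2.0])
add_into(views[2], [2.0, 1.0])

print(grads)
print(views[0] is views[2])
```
[3.0, 3.0]
True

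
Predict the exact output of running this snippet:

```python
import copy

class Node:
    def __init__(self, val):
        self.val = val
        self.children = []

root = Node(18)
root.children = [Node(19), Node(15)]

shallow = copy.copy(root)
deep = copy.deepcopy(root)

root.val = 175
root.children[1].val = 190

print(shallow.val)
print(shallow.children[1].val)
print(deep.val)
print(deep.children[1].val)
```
18
190
18
15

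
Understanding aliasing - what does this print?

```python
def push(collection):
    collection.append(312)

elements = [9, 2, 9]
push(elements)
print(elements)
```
[9, 2, 9, 312]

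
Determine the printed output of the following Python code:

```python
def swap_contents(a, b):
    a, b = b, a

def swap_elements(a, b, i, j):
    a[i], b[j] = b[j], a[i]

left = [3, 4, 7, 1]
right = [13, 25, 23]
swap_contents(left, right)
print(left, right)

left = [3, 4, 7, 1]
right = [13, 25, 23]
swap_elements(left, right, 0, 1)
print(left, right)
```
[3, 4, 7, 1] [13, 25, 23]
[25, 4, 7, 1] [13, 3, 23]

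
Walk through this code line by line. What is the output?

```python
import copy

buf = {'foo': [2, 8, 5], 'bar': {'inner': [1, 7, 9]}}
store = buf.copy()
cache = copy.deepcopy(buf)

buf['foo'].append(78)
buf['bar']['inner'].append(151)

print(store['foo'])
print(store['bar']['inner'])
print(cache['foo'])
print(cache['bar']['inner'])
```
[2, 8, 5, 78]
[1, 7, 9, 151]
[2, 8, 5]
[1, 7, 9]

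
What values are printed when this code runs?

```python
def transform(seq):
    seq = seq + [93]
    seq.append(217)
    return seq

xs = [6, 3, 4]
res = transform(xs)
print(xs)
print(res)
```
[6, 3, 4]
[6, 3, 4, 93, 217]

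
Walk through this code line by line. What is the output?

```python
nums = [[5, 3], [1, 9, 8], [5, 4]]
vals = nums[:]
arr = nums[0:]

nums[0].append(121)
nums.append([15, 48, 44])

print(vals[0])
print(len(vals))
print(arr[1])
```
[5, 3, 121]
3
[1, 9, 8]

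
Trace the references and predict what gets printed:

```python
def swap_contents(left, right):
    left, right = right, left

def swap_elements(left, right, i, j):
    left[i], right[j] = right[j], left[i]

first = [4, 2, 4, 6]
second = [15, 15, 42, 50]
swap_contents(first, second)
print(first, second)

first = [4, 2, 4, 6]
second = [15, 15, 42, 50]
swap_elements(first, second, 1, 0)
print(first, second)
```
[4, 2, 4, 6] [15, 15, 42, 50]
[4, 15, 4, 6] [2, 15, 42, 50]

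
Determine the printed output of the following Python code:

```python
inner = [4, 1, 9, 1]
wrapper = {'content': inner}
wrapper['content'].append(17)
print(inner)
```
[4, 1, 9, 1, 17]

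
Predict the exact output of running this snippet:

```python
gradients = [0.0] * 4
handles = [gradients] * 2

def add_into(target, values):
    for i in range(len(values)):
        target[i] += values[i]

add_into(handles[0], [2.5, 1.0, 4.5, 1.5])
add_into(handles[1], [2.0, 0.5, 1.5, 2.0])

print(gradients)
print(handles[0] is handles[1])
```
[4.5, 1.5, 6.0, 3.5]
True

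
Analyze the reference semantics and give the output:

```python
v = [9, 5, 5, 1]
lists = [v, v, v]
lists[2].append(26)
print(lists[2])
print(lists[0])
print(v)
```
[9, 5, 5, 1, 26]
[9, 5, 5, 1, 26]
[9, 5, 5, 1, 26]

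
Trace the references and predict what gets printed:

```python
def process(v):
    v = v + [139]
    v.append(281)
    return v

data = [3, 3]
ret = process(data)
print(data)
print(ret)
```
[3, 3]
[3, 3, 139, 281]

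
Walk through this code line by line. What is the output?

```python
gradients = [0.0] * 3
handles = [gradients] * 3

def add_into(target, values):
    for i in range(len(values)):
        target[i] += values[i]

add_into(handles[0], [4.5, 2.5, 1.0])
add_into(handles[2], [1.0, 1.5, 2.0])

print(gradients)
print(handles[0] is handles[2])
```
[5.5, 4.0, 3.0]
True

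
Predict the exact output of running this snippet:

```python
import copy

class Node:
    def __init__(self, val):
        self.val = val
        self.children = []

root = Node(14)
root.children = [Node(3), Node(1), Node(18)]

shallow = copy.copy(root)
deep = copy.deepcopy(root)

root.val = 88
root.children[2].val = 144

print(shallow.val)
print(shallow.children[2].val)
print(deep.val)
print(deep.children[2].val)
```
14
144
14
18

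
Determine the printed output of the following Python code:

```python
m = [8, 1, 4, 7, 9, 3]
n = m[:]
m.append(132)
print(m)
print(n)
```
[8, 1, 4, 7, 9, 3, 132]
[8, 1, 4, 7, 9, 3]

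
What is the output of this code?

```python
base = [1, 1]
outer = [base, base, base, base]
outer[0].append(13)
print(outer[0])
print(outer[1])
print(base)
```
[1, 1, 13]
[1, 1, 13]
[1, 1, 13]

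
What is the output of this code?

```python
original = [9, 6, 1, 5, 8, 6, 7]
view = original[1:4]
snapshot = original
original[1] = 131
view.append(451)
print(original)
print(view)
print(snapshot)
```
[9, 131, 1, 5, 8, 6, 7]
[6, 1, 5, 451]
[9, 131, 1, 5, 8, 6, 7]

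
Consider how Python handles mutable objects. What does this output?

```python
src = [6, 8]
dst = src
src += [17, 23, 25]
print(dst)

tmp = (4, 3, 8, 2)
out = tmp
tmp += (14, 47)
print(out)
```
[6, 8, 17, 23, 25]
(4, 3, 8, 2)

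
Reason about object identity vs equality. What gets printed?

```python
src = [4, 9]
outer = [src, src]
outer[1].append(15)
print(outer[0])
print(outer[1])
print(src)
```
[4, 9, 15]
[4, 9, 15]
[4, 9, 15]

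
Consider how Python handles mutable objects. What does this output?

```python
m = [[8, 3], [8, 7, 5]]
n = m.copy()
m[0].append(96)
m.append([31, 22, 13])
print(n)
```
[[8, 3, 96], [8, 7, 5]]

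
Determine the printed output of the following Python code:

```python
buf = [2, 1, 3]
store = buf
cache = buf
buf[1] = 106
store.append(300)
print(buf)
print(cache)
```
[2, 106, 3, 300]
[2, 106, 3, 300]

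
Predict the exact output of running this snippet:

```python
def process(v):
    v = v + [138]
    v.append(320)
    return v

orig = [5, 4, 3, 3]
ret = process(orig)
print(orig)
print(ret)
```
[5, 4, 3, 3]
[5, 4, 3, 3, 138, 320]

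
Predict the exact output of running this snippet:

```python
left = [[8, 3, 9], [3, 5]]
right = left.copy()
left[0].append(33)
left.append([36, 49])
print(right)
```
[[8, 3, 9, 33], [3, 5]]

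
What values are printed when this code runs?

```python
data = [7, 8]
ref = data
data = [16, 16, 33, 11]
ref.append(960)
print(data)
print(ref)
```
[16, 16, 33, 11]
[7, 8, 960]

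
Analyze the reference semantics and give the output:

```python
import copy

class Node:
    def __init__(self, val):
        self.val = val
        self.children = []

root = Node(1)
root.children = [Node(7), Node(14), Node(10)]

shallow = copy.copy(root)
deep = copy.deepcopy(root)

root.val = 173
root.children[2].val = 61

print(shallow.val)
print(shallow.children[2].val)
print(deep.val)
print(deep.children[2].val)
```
1
61
1
10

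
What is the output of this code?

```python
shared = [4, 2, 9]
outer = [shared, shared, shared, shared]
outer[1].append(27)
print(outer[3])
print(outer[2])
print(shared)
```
[4, 2, 9, 27]
[4, 2, 9, 27]
[4, 2, 9, 27]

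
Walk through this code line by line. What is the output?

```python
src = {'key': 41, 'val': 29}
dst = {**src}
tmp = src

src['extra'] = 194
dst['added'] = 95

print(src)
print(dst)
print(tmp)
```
{'key': 41, 'val': 29, 'extra': 194}
{'key': 41, 'val': 29, 'added': 95}
{'key': 41, 'val': 29, 'extra': 194}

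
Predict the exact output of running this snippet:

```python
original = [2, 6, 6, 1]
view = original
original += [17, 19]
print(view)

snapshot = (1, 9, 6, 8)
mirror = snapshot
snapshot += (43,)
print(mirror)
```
[2, 6, 6, 1, 17, 19]
(1, 9, 6, 8)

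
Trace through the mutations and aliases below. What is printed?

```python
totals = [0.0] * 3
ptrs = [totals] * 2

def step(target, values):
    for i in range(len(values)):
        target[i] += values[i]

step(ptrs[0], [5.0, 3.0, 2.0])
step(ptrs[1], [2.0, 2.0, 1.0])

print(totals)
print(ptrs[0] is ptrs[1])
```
[7.0, 5.0, 3.0]
True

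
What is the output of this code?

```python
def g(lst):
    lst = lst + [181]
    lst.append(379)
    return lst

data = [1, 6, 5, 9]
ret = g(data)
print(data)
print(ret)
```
[1, 6, 5, 9]
[1, 6, 5, 9, 181, 379]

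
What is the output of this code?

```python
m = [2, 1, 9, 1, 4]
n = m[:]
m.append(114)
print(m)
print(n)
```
[2, 1, 9, 1, 4, 114]
[2, 1, 9, 1, 4]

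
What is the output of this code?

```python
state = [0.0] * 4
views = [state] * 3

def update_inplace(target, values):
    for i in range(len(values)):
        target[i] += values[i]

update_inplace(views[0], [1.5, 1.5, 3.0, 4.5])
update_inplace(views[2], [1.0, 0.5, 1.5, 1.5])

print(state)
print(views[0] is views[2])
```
[2.5, 2.0, 4.5, 6.0]
True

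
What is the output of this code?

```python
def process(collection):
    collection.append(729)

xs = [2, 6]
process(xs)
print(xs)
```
[2, 6, 729]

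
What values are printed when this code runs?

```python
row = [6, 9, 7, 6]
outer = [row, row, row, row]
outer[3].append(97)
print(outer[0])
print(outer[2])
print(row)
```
[6, 9, 7, 6, 97]
[6, 9, 7, 6, 97]
[6, 9, 7, 6, 97]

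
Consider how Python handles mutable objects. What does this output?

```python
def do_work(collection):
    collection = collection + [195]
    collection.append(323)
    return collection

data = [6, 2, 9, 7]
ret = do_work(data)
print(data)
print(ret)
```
[6, 2, 9, 7]
[6, 2, 9, 7, 195, 323]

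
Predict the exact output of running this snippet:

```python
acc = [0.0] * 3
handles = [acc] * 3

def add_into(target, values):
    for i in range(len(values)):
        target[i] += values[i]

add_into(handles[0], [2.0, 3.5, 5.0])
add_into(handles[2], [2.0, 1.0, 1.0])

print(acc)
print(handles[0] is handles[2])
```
[4.0, 4.5, 6.0]
True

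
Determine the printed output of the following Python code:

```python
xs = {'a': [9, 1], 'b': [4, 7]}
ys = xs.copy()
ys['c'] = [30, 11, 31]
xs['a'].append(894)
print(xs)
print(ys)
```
{'a': [9, 1, 894], 'b': [4, 7]}
{'a': [9, 1, 894], 'b': [4, 7], 'c': [30, 11, 31]}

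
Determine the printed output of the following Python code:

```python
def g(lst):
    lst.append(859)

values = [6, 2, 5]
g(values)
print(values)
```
[6, 2, 5, 859]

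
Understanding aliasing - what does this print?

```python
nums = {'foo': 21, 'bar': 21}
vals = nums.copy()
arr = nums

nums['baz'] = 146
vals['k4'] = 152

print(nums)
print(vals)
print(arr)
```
{'foo': 21, 'bar': 21, 'baz': 146}
{'foo': 21, 'bar': 21, 'k4': 152}
{'foo': 21, 'bar': 21, 'baz': 146}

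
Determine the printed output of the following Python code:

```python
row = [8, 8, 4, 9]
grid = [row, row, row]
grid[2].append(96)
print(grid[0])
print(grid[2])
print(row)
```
[8, 8, 4, 9, 96]
[8, 8, 4, 9, 96]
[8, 8, 4, 9, 96]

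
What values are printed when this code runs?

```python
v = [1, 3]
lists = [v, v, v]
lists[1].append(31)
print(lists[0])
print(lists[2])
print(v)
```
[1, 3, 31]
[1, 3, 31]
[1, 3, 31]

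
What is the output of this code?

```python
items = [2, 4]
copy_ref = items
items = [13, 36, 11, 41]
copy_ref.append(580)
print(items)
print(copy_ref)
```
[13, 36, 11, 41]
[2, 4, 580]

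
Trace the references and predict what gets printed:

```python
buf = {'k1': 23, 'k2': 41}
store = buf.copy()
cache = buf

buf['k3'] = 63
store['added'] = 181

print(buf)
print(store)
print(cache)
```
{'k1': 23, 'k2': 41, 'k3': 63}
{'k1': 23, 'k2': 41, 'added': 181}
{'k1': 23, 'k2': 41, 'k3': 63}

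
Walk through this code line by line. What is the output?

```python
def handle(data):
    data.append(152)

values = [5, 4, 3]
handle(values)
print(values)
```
[5, 4, 3, 152]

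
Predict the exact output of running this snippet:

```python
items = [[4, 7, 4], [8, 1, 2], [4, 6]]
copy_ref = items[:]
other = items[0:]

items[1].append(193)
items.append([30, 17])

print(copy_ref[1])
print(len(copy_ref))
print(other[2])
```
[8, 1, 2, 193]
3
[4, 6]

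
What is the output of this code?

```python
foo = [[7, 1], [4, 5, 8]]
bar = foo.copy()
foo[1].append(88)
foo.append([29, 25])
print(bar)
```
[[7, 1], [4, 5, 8, 88]]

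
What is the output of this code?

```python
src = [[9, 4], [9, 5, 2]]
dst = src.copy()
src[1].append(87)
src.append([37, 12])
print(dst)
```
[[9, 4], [9, 5, 2, 87]]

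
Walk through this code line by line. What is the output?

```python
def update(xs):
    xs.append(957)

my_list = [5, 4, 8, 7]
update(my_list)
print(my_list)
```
[5, 4, 8, 7, 957]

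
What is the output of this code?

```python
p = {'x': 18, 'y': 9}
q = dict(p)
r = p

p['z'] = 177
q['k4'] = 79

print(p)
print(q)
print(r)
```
{'x': 18, 'y': 9, 'z': 177}
{'x': 18, 'y': 9, 'k4': 79}
{'x': 18, 'y': 9, 'z': 177}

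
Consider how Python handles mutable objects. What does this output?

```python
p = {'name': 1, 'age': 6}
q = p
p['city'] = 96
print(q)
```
{'name': 1, 'age': 6, 'city': 96}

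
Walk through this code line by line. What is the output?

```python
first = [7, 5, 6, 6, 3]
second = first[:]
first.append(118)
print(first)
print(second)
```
[7, 5, 6, 6, 3, 118]
[7, 5, 6, 6, 3]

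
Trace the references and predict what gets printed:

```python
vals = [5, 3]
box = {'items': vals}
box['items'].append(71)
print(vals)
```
[5, 3, 71]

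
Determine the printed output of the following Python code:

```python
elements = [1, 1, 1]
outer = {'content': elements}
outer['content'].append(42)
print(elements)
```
[1, 1, 1, 42]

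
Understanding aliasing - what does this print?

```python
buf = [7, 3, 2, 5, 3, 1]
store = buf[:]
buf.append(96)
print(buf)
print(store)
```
[7, 3, 2, 5, 3, 1, 96]
[7, 3, 2, 5, 3, 1]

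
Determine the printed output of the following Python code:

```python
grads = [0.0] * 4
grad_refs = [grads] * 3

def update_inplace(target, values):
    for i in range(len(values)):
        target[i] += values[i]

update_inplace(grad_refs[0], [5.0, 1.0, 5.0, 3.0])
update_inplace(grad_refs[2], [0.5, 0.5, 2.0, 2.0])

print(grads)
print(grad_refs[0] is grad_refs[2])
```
[5.5, 1.5, 7.0, 5.0]
True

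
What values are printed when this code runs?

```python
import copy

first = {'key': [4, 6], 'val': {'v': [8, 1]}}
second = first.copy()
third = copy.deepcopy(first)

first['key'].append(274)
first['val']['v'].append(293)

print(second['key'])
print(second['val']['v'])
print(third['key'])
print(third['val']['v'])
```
[4, 6, 274]
[8, 1, 293]
[4, 6]
[8, 1]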